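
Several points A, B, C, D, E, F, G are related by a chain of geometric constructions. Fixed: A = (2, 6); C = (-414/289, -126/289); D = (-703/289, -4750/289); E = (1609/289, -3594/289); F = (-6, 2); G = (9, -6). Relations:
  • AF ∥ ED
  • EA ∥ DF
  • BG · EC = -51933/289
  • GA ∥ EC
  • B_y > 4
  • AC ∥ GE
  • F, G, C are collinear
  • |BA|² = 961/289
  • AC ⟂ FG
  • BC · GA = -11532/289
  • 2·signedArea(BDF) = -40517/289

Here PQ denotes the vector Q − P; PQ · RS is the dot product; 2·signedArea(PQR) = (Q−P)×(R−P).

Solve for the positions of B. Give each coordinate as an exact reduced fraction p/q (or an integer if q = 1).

B = (330/289, 1269/289)

1. B_x = 330/289  [BG · EC = -51933/289 ∩ 2·signedArea(BDF) = -40517/289]
2. B_y = 1269/289  [BG · EC = -51933/289 ∩ 2·signedArea(BDF) = -40517/289]
   → B = (330/289, 1269/289)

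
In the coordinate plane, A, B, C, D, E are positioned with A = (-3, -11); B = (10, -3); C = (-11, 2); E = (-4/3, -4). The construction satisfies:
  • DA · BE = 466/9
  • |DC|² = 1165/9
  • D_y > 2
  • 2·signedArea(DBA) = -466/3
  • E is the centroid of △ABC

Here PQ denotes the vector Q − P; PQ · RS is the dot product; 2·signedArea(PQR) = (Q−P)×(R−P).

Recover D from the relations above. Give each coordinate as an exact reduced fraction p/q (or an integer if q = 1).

1. D_x = 1/3  [2·signedArea(DBA) = -466/3 ∩ DA · BE = 466/9]
2. D_y = 3  [2·signedArea(DBA) = -466/3 ∩ DA · BE = 466/9]
   → D = (1/3, 3)

D = (1/3, 3)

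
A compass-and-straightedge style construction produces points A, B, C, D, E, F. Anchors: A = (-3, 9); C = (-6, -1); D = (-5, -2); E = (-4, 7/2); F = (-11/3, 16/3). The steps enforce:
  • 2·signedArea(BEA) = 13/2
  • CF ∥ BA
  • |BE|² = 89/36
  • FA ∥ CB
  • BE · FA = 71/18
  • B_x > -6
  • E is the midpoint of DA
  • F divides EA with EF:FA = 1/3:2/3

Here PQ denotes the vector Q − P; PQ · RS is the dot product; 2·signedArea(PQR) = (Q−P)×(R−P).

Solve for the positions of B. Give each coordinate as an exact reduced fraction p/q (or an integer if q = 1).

1. B_x = -16/3  [CF ∥ BA ∩ FA ∥ CB]
2. B_y = 8/3  [CF ∥ BA ∩ FA ∥ CB]
   → B = (-16/3, 8/3)

B = (-16/3, 8/3)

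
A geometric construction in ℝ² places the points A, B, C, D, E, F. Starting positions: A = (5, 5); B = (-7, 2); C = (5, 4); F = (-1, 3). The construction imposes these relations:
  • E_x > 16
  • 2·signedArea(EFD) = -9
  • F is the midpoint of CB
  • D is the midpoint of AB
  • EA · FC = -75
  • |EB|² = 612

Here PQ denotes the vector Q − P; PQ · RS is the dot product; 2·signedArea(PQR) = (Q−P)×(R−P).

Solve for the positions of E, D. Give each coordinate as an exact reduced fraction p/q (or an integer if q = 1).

1. D_x = -1  [D is the midpoint of AB]
2. D_y = 7/2  [D is the midpoint of AB]
   → D = (-1, 7/2)
3. E_x = 17  [EA · FC = -75 ∩ 2·signedArea(EFD) = -9]
4. E_y = 8  [EA · FC = -75 ∩ 2·signedArea(EFD) = -9]
   → E = (17, 8)

D = (-1, 7/2)
E = (17, 8)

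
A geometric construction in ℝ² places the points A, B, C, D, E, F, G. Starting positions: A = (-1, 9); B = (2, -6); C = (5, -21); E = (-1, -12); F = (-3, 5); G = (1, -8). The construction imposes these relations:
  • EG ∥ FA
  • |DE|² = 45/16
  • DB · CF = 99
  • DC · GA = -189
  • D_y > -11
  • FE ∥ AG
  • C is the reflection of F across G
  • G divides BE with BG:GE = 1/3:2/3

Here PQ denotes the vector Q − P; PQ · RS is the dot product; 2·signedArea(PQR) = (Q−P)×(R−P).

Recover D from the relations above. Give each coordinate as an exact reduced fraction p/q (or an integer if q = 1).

1. D_x = -1/4  [DC · GA = -189 ∩ DB · CF = 99]
2. D_y = -21/2  [DC · GA = -189 ∩ DB · CF = 99]
   → D = (-1/4, -21/2)

D = (-1/4, -21/2)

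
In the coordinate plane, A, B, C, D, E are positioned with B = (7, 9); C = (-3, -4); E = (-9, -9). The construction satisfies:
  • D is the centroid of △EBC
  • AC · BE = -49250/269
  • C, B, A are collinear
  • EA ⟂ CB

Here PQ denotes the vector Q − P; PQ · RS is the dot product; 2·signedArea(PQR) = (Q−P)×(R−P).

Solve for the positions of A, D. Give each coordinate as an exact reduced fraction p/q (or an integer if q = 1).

A = (-2057/269, -2701/269)
D = (-5/3, -4/3)

1. A_x = -2057/269  [C, B, A are collinear ∩ EA ⟂ CB]
2. A_y = -2701/269  [C, B, A are collinear ∩ EA ⟂ CB]
   → A = (-2057/269, -2701/269)
3. D_x = -5/3  [D is the centroid of △EBC]
4. D_y = -4/3  [D is the centroid of △EBC]
   → D = (-5/3, -4/3)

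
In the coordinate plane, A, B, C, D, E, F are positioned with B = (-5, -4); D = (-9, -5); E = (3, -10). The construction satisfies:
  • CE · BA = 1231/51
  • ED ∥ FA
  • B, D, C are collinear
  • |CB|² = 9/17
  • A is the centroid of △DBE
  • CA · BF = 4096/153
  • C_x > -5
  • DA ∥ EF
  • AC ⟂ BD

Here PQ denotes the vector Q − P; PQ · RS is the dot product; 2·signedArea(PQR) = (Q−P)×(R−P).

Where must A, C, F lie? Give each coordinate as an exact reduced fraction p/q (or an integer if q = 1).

A = (-11/3, -19/3)
C = (-73/17, -65/17)
F = (25/3, -34/3)

1. A_x = -11/3  [A is the centroid of △DBE]
2. A_y = -19/3  [A is the centroid of △DBE]
   → A = (-11/3, -19/3)
3. C_x = -73/17  [B, D, C are collinear ∩ AC ⟂ BD]
4. C_y = -65/17  [B, D, C are collinear ∩ AC ⟂ BD]
   → C = (-73/17, -65/17)
5. F_x = 25/3  [ED ∥ FA ∩ DA ∥ EF]
6. F_y = -34/3  [ED ∥ FA ∩ DA ∥ EF]
   → F = (25/3, -34/3)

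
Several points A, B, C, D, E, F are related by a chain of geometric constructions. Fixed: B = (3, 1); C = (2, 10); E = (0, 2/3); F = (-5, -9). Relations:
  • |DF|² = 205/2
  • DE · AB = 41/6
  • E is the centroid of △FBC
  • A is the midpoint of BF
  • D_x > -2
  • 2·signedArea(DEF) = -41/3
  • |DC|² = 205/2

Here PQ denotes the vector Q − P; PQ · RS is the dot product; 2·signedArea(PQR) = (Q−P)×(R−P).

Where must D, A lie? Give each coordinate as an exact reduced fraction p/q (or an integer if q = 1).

1. D_x = -3/2  [line 29/3·x + -5·y + 17 = 0 ∩ |DF|² = 205/2]
2. D_y = 1/2  [line 29/3·x + -5·y + 17 = 0 ∩ |DF|² = 205/2]
   → D = (-3/2, 1/2)
3. A_x = -1  [A is the midpoint of BF]
4. A_y = -4  [A is the midpoint of BF]
   → A = (-1, -4)

A = (-1, -4)
D = (-3/2, 1/2)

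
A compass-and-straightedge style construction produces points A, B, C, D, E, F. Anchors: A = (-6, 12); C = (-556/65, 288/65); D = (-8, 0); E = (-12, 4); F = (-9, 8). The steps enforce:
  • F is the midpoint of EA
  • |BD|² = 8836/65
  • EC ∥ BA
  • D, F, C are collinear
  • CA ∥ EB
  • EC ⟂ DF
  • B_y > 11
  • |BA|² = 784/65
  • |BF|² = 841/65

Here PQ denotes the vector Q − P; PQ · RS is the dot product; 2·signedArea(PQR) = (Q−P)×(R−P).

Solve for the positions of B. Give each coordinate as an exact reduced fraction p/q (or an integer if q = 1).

B = (-614/65, 752/65)

1. B_x = -614/65  [EC ∥ BA ∩ CA ∥ EB]
2. B_y = 752/65  [EC ∥ BA ∩ CA ∥ EB]
   → B = (-614/65, 752/65)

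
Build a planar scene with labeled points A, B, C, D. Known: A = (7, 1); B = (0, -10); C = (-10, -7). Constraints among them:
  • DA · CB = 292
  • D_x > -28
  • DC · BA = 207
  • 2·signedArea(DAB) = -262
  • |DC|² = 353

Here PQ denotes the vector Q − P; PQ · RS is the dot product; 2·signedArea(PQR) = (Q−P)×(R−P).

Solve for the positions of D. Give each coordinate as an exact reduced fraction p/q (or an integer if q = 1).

1. D_x = -27  [2·signedArea(DAB) = -262 ∩ DC · BA = 207]
2. D_y = -15  [2·signedArea(DAB) = -262 ∩ DC · BA = 207]
   → D = (-27, -15)

D = (-27, -15)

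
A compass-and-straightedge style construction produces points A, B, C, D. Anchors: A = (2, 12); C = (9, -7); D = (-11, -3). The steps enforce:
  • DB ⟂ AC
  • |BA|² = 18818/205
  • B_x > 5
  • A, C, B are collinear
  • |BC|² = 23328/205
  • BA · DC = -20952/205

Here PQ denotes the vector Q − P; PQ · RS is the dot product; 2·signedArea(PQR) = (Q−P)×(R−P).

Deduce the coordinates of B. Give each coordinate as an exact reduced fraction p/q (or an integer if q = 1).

B = (1089/205, 617/205)

1. B_x = 1089/205  [A, C, B are collinear ∩ DB ⟂ AC]
2. B_y = 617/205  [A, C, B are collinear ∩ DB ⟂ AC]
   → B = (1089/205, 617/205)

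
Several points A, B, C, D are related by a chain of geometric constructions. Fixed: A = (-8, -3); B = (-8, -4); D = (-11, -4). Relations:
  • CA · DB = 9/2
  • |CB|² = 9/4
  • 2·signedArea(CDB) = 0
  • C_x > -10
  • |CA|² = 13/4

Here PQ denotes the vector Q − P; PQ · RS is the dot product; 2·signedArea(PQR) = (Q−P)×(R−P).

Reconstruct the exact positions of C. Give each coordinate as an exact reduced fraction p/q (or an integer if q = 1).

C = (-19/2, -4)

1. C_x = -19/2  [2·signedArea(CDB) = 0 ∩ CA · DB = 9/2]
2. C_y = -4  [2·signedArea(CDB) = 0 ∩ CA · DB = 9/2]
   → C = (-19/2, -4)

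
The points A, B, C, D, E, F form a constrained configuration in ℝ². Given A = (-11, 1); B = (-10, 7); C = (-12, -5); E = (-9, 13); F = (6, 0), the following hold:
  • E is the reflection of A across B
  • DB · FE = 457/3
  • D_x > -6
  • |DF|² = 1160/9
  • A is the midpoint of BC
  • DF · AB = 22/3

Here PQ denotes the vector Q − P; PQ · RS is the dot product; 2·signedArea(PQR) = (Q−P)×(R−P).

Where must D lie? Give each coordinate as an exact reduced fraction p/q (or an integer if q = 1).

1. D_x = -16/3  [DF · AB = 22/3 ∩ DB · FE = 457/3]
2. D_y = 2/3  [DF · AB = 22/3 ∩ DB · FE = 457/3]
   → D = (-16/3, 2/3)

D = (-16/3, 2/3)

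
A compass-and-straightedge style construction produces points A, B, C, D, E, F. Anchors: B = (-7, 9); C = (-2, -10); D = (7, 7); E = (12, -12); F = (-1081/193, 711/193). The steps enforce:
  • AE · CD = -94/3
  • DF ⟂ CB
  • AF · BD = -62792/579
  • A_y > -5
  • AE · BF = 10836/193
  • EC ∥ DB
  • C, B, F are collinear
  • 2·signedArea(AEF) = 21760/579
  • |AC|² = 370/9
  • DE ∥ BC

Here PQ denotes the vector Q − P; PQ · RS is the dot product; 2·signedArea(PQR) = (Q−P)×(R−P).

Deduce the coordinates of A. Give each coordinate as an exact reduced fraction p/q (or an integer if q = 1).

1. A_x = 1  [AE · CD = -94/3 ∩ AE · BF = 10836/193]
2. A_y = -13/3  [AE · CD = -94/3 ∩ AE · BF = 10836/193]
   → A = (1, -13/3)

A = (1, -13/3)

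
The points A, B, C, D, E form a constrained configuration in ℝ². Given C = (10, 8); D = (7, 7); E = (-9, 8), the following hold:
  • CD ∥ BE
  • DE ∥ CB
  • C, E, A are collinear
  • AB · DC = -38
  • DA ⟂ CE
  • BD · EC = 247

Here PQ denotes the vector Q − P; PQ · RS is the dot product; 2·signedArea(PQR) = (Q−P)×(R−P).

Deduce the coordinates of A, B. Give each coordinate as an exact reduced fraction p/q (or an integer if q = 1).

A = (7, 8)
B = (-6, 9)

1. A_x = 7  [C, E, A are collinear ∩ DA ⟂ CE]
2. A_y = 8  [C, E, A are collinear ∩ DA ⟂ CE]
   → A = (7, 8)
3. B_x = -6  [CD ∥ BE ∩ DE ∥ CB]
4. B_y = 9  [CD ∥ BE ∩ DE ∥ CB]
   → B = (-6, 9)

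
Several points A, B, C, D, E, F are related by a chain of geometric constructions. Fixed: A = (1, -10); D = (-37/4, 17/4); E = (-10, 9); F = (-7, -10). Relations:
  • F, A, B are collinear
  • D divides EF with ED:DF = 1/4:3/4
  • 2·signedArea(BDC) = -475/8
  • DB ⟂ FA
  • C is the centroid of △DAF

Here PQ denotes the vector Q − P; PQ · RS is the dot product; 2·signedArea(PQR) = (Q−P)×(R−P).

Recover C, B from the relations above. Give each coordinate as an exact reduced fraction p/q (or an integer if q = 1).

B = (-37/4, -10)
C = (-61/12, -21/4)

1. C_x = -61/12  [C is the centroid of △DAF]
2. C_y = -21/4  [C is the centroid of △DAF]
   → C = (-61/12, -21/4)
3. B_x = -37/4  [F, A, B are collinear ∩ DB ⟂ FA]
4. B_y = -10  [F, A, B are collinear ∩ DB ⟂ FA]
   → B = (-37/4, -10)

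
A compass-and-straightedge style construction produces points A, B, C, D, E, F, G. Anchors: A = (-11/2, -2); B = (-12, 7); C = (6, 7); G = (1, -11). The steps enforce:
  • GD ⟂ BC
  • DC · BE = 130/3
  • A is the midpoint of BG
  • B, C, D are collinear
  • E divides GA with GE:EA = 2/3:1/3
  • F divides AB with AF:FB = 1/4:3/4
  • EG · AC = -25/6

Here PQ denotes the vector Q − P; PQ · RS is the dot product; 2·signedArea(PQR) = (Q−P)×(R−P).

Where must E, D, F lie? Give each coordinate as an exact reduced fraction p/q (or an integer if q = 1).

D = (1, 7)
E = (-10/3, -5)
F = (-57/8, 1/4)

1. E_x = -10/3  [E divides GA with GE:EA = 2/3:1/3]
2. E_y = -5  [E divides GA with GE:EA = 2/3:1/3]
   → E = (-10/3, -5)
3. D_x = 1  [B, C, D are collinear ∩ GD ⟂ BC]
4. D_y = 7  [B, C, D are collinear ∩ GD ⟂ BC]
   → D = (1, 7)
5. F_x = -57/8  [F divides AB with AF:FB = 1/4:3/4]
6. F_y = 1/4  [F divides AB with AF:FB = 1/4:3/4]
   → F = (-57/8, 1/4)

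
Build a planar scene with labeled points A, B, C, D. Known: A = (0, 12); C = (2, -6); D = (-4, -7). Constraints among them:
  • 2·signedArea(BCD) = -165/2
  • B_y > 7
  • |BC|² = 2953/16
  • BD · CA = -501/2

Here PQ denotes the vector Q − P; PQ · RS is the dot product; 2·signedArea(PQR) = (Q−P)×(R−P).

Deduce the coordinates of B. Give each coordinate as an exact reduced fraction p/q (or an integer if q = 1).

B = (-1, 29/4)

1. B_x = -1  [BD · CA = -501/2 ∩ 2·signedArea(BCD) = -165/2]
2. B_y = 29/4  [BD · CA = -501/2 ∩ 2·signedArea(BCD) = -165/2]
   → B = (-1, 29/4)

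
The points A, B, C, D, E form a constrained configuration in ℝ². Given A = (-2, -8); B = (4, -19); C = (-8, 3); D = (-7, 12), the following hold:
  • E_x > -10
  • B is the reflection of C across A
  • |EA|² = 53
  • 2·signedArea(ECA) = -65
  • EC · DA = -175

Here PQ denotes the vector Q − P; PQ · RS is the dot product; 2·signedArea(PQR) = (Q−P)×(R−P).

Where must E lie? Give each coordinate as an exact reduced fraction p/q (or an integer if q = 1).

1. E_x = -9  [EC · DA = -175 ∩ 2·signedArea(ECA) = -65]
2. E_y = -6  [EC · DA = -175 ∩ 2·signedArea(ECA) = -65]
   → E = (-9, -6)

E = (-9, -6)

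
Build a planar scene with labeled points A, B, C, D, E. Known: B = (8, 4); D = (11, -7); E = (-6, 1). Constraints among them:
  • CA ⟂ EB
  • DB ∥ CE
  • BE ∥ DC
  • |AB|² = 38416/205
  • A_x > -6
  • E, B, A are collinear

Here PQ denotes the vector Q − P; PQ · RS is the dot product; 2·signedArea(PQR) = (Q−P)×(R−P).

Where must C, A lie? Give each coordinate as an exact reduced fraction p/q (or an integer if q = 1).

A = (-1104/205, 232/205)
C = (-3, -10)

1. C_x = -3  [DB ∥ CE ∩ BE ∥ DC]
2. C_y = -10  [DB ∥ CE ∩ BE ∥ DC]
   → C = (-3, -10)
3. A_x = -1104/205  [E, B, A are collinear ∩ CA ⟂ EB]
4. A_y = 232/205  [E, B, A are collinear ∩ CA ⟂ EB]
   → A = (-1104/205, 232/205)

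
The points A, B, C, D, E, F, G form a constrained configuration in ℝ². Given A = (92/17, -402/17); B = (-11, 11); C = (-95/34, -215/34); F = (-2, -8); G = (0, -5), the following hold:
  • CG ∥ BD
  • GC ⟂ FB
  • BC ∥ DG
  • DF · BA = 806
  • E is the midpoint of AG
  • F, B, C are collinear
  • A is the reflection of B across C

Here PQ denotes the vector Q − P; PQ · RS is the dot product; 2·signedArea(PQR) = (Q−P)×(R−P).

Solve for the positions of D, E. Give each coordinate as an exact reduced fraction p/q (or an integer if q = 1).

1. D_x = -279/34  [BC ∥ DG ∩ CG ∥ BD]
2. D_y = 419/34  [BC ∥ DG ∩ CG ∥ BD]
   → D = (-279/34, 419/34)
3. E_x = 46/17  [E is the midpoint of AG]
4. E_y = -487/34  [E is the midpoint of AG]
   → E = (46/17, -487/34)

D = (-279/34, 419/34)
E = (46/17, -487/34)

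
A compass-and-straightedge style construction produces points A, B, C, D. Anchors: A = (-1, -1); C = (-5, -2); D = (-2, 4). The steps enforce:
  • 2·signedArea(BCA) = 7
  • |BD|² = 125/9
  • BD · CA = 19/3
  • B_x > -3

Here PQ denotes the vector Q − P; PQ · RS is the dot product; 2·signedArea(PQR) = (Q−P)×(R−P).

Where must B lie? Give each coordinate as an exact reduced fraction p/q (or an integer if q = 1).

B = (-8/3, 1/3)

1. B_x = -8/3  [BD · CA = 19/3 ∩ 2·signedArea(BCA) = 7]
2. B_y = 1/3  [BD · CA = 19/3 ∩ 2·signedArea(BCA) = 7]
   → B = (-8/3, 1/3)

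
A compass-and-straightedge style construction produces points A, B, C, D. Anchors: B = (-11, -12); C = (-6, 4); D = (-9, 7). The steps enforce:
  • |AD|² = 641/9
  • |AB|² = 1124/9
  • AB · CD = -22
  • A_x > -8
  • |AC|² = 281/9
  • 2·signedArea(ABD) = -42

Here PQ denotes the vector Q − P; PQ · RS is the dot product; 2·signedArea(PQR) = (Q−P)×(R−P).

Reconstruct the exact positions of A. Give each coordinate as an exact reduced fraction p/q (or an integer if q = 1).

1. A_x = -23/3  [2·signedArea(ABD) = -42 ∩ AB · CD = -22]
2. A_y = -4/3  [2·signedArea(ABD) = -42 ∩ AB · CD = -22]
   → A = (-23/3, -4/3)

A = (-23/3, -4/3)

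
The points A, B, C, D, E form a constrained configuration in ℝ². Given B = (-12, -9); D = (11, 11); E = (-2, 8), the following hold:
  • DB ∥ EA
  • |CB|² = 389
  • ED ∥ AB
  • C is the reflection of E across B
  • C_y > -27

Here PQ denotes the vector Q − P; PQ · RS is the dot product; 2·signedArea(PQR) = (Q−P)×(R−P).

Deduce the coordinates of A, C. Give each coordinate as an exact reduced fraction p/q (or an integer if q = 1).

1. A_x = -25  [ED ∥ AB ∩ DB ∥ EA]
2. A_y = -12  [ED ∥ AB ∩ DB ∥ EA]
   → A = (-25, -12)
3. C_x = -22  [C is the reflection of E across B]
4. C_y = -26  [C is the reflection of E across B]
   → C = (-22, -26)

A = (-25, -12)
C = (-22, -26)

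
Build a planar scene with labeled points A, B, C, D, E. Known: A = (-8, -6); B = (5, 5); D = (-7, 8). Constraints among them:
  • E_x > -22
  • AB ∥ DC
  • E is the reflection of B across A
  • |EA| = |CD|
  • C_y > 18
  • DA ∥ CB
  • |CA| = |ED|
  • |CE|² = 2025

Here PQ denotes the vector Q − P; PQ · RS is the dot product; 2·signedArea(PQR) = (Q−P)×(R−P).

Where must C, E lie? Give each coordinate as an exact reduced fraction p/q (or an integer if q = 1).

C = (6, 19)
E = (-21, -17)

1. C_x = 6  [DA ∥ CB ∩ AB ∥ DC]
2. C_y = 19  [DA ∥ CB ∩ AB ∥ DC]
   → C = (6, 19)
3. E_x = -21  [E is the reflection of B across A]
4. E_y = -17  [E is the reflection of B across A]
   → E = (-21, -17)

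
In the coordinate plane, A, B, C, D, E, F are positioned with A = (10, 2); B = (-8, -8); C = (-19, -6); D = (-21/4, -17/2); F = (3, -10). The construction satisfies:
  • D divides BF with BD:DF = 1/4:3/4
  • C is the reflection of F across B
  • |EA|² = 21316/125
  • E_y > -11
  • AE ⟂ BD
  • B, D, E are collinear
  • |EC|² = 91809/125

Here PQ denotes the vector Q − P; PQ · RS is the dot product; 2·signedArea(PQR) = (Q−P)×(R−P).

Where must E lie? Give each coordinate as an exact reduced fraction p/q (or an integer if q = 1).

1. E_x = 958/125  [B, D, E are collinear ∩ AE ⟂ BD]
2. E_y = -1356/125  [B, D, E are collinear ∩ AE ⟂ BD]
   → E = (958/125, -1356/125)

E = (958/125, -1356/125)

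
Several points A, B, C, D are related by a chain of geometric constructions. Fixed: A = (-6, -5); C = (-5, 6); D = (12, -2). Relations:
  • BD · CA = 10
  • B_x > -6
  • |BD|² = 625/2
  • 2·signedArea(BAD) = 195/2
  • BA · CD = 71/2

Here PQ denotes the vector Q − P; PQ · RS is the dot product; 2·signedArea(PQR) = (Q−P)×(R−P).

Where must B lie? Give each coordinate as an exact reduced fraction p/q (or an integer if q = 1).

1. B_x = -11/2  [2·signedArea(BAD) = 195/2 ∩ BA · CD = 71/2]
2. B_y = 1/2  [2·signedArea(BAD) = 195/2 ∩ BA · CD = 71/2]
   → B = (-11/2, 1/2)

B = (-11/2, 1/2)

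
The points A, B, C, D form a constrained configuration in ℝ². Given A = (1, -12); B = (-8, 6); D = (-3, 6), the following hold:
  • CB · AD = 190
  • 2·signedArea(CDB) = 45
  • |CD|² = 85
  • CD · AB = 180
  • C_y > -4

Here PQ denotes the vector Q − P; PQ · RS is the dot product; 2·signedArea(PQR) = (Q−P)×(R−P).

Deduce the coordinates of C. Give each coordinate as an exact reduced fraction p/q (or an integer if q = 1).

C = (-1, -3)

1. C_x = -1  [2·signedArea(CDB) = 45 ∩ CD · AB = 180]
2. C_y = -3  [2·signedArea(CDB) = 45 ∩ CD · AB = 180]
   → C = (-1, -3)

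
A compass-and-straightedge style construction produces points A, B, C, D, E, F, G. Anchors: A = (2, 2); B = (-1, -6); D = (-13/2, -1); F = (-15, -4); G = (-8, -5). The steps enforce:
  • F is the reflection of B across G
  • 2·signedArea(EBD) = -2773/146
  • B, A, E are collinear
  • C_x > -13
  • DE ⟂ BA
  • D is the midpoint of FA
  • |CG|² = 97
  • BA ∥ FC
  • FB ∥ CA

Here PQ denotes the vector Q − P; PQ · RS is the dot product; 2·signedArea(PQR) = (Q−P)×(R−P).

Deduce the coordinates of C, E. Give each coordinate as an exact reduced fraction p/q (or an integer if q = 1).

1. C_x = -12  [FB ∥ CA ∩ BA ∥ FC]
2. C_y = 4  [FB ∥ CA ∩ BA ∥ FC]
   → C = (-12, 4)
3. E_x = -5/146  [B, A, E are collinear ∩ DE ⟂ BA]
4. E_y = -250/73  [B, A, E are collinear ∩ DE ⟂ BA]
   → E = (-5/146, -250/73)

C = (-12, 4)
E = (-5/146, -250/73)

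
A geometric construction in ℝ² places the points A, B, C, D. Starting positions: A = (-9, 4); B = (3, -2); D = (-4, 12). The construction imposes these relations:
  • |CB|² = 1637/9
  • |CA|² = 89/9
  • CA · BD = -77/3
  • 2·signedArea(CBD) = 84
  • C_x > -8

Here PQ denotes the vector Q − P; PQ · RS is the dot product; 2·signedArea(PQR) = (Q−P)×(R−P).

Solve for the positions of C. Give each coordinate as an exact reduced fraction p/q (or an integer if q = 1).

C = (-22/3, 20/3)

1. C_x = -22/3  [CA · BD = -77/3 ∩ 2·signedArea(CBD) = 84]
2. C_y = 20/3  [CA · BD = -77/3 ∩ 2·signedArea(CBD) = 84]
   → C = (-22/3, 20/3)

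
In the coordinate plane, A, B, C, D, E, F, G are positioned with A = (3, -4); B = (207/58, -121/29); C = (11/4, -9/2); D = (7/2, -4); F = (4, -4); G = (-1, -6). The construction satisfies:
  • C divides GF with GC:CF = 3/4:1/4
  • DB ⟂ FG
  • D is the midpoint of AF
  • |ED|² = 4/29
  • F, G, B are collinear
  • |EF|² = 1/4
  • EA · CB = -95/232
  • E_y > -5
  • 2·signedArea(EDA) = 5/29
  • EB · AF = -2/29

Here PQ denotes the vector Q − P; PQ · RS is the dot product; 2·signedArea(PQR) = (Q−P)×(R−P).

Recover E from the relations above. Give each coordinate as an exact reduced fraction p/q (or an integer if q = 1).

E = (211/58, -126/29)

1. E_x = 211/58  [EA · CB = -95/232 ∩ 2·signedArea(EDA) = 5/29]
2. E_y = -126/29  [EA · CB = -95/232 ∩ 2·signedArea(EDA) = 5/29]
   → E = (211/58, -126/29)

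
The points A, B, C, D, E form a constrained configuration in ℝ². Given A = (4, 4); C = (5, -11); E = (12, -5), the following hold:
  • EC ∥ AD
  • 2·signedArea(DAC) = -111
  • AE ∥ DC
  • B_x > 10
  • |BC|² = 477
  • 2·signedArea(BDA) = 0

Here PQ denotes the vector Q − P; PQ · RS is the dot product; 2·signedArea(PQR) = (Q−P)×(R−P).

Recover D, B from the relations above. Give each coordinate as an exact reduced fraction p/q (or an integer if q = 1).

B = (11, 10)
D = (-3, -2)

1. D_x = -3  [AE ∥ DC ∩ EC ∥ AD]
2. D_y = -2  [AE ∥ DC ∩ EC ∥ AD]
   → D = (-3, -2)
3. B_x = 11  [line -6·x + 7·y + -4 = 0 ∩ |BC|² = 477]
4. B_y = 10  [line -6·x + 7·y + -4 = 0 ∩ |BC|² = 477]
   → B = (11, 10)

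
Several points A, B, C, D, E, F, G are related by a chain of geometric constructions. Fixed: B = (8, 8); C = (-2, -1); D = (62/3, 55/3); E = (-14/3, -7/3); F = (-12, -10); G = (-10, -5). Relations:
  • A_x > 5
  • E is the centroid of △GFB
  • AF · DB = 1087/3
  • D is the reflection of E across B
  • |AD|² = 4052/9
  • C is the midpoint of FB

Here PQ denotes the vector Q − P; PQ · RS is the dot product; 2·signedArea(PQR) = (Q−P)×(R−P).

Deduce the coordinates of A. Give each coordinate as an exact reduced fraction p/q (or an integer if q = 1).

A = (6, 3)

1. A_x = 6  [line 38/3·x + 31/3·y + -107 = 0 ∩ |AD|² = 4052/9]
2. A_y = 3  [line 38/3·x + 31/3·y + -107 = 0 ∩ |AD|² = 4052/9]
   → A = (6, 3)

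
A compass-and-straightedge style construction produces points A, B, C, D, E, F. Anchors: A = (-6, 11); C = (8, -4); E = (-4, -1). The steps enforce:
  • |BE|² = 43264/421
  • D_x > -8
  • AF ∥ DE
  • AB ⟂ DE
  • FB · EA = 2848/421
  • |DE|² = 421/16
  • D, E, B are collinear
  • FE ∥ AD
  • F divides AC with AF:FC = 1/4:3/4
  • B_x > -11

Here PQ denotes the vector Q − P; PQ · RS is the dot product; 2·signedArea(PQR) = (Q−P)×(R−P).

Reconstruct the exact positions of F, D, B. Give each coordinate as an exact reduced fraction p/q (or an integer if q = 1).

B = (-4596/421, 2699/421)
D = (-15/2, 11/4)
F = (-5/2, 29/4)

1. F_x = -5/2  [F divides AC with AF:FC = 1/4:3/4]
2. F_y = 29/4  [F divides AC with AF:FC = 1/4:3/4]
   → F = (-5/2, 29/4)
3. D_x = -15/2  [AF ∥ DE ∩ FE ∥ AD]
4. D_y = 11/4  [AF ∥ DE ∩ FE ∥ AD]
   → D = (-15/2, 11/4)
5. B_x = -4596/421  [D, E, B are collinear ∩ AB ⟂ DE]
6. B_y = 2699/421  [D, E, B are collinear ∩ AB ⟂ DE]
   → B = (-4596/421, 2699/421)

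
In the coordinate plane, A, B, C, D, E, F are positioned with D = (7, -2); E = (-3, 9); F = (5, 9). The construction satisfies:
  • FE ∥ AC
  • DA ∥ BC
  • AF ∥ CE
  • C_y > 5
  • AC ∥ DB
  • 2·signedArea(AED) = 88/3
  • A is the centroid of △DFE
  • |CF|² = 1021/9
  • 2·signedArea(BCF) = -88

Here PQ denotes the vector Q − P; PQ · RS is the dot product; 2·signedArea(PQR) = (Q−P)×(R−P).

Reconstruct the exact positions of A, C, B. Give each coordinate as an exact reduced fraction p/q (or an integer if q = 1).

A = (3, 16/3)
B = (-1, -2)
C = (-5, 16/3)

1. A_x = 3  [A is the centroid of △DFE]
2. A_y = 16/3  [A is the centroid of △DFE]
   → A = (3, 16/3)
3. C_x = -5  [AF ∥ CE ∩ FE ∥ AC]
4. C_y = 16/3  [AF ∥ CE ∩ FE ∥ AC]
   → C = (-5, 16/3)
5. B_x = -1  [DA ∥ BC ∩ AC ∥ DB]
6. B_y = -2  [DA ∥ BC ∩ AC ∥ DB]
   → B = (-1, -2)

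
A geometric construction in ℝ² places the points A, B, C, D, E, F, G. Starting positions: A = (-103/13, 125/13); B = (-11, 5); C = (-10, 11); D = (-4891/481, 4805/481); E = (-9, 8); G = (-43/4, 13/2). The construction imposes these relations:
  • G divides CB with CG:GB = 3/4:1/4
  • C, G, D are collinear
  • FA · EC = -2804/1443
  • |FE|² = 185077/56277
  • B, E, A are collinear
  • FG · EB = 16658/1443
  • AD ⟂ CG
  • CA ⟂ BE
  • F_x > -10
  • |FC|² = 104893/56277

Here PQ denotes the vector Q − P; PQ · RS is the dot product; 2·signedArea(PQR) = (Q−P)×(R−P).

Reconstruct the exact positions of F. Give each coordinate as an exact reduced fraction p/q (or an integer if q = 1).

F = (-14030/1443, 4648/481)

1. F_x = -14030/1443  [FA · EC = -2804/1443 ∩ FG · EB = 16658/1443]
2. F_y = 4648/481  [FA · EC = -2804/1443 ∩ FG · EB = 16658/1443]
   → F = (-14030/1443, 4648/481)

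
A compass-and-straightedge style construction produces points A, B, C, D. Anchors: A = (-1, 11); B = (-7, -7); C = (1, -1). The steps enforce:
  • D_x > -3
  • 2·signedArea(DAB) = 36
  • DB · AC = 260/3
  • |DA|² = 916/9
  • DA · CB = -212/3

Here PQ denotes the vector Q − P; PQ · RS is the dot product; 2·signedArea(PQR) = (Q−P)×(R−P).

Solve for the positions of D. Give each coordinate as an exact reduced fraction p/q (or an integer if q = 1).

1. D_x = -7/3  [DB · AC = 260/3 ∩ 2·signedArea(DAB) = 36]
2. D_y = 1  [DB · AC = 260/3 ∩ 2·signedArea(DAB) = 36]
   → D = (-7/3, 1)

D = (-7/3, 1)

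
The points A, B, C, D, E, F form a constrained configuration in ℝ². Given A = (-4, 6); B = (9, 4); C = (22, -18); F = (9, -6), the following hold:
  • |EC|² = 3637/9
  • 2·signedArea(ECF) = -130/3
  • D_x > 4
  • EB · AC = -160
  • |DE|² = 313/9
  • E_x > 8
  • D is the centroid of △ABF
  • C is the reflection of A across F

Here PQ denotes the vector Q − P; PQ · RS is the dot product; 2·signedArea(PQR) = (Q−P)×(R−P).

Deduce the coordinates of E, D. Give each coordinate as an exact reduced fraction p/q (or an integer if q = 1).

D = (14/3, 4/3)
E = (9, -8/3)

1. E_x = 9  [2·signedArea(ECF) = -130/3 ∩ EB · AC = -160]
2. E_y = -8/3  [2·signedArea(ECF) = -130/3 ∩ EB · AC = -160]
   → E = (9, -8/3)
3. D_x = 14/3  [D is the centroid of △ABF]
4. D_y = 4/3  [D is the centroid of △ABF]
   → D = (14/3, 4/3)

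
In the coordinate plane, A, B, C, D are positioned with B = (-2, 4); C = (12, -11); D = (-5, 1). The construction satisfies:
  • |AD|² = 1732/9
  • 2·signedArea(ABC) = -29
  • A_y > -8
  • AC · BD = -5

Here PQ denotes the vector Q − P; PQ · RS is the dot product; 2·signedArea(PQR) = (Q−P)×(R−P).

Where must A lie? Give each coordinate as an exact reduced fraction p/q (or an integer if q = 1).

A = (19/3, -7)

1. A_x = 19/3  [AC · BD = -5 ∩ 2·signedArea(ABC) = -29]
2. A_y = -7  [AC · BD = -5 ∩ 2·signedArea(ABC) = -29]
   → A = (19/3, -7)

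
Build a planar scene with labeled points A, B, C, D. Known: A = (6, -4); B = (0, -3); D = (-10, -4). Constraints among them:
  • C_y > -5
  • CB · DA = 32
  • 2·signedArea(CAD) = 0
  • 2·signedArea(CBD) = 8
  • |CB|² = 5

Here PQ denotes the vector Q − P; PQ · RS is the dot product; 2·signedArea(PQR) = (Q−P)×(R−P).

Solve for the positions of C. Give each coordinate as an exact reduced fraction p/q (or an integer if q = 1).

C = (-2, -4)

1. C_x = -2  [2·signedArea(CAD) = 0 ∩ 2·signedArea(CBD) = 8]
2. C_y = -4  [2·signedArea(CAD) = 0 ∩ 2·signedArea(CBD) = 8]
   → C = (-2, -4)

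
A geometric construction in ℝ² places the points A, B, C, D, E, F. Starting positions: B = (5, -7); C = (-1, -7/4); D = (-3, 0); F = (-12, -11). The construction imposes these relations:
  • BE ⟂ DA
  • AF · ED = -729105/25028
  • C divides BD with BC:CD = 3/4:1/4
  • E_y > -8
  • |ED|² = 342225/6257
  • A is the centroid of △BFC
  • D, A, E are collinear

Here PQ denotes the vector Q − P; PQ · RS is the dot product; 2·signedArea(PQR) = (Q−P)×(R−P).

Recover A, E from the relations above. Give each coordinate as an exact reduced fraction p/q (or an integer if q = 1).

A = (-8/3, -79/12)
E = (-16431/6257, -46215/6257)

1. A_x = -8/3  [A is the centroid of △BFC]
2. A_y = -79/12  [A is the centroid of △BFC]
   → A = (-8/3, -79/12)
3. E_x = -16431/6257  [D, A, E are collinear ∩ BE ⟂ DA]
4. E_y = -46215/6257  [D, A, E are collinear ∩ BE ⟂ DA]
   → E = (-16431/6257, -46215/6257)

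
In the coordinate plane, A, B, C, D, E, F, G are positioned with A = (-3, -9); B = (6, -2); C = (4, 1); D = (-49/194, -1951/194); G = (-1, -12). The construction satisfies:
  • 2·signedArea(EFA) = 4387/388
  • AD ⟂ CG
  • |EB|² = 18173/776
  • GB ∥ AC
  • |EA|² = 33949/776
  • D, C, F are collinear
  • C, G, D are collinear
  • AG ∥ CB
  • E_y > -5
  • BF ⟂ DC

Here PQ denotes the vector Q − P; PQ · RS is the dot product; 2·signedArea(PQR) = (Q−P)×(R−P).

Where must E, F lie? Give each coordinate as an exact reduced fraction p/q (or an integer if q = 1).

1. F_x = 631/194  [D, C, F are collinear ∩ BF ⟂ DC]
2. F_y = -183/194  [D, C, F are collinear ∩ BF ⟂ DC]
   → F = (631/194, -183/194)
3. E_x = 727/388  [line 1563/194·x + -1213/194·y + -16843/388 = 0 ∩ |EA|² = 33949/776]
4. E_y = -1757/388  [line 1563/194·x + -1213/194·y + -16843/388 = 0 ∩ |EA|² = 33949/776]
   → E = (727/388, -1757/388)

E = (727/388, -1757/388)
F = (631/194, -183/194)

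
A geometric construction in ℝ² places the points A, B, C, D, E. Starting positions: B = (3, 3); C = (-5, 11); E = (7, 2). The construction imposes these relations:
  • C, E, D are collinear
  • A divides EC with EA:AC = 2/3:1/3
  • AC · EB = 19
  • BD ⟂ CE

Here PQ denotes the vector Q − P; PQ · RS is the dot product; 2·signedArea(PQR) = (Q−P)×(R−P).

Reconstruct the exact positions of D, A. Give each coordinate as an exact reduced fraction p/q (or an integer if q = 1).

1. D_x = 99/25  [C, E, D are collinear ∩ BD ⟂ CE]
2. D_y = 107/25  [C, E, D are collinear ∩ BD ⟂ CE]
   → D = (99/25, 107/25)
3. A_x = -1  [A divides EC with EA:AC = 2/3:1/3]
4. A_y = 8  [A divides EC with EA:AC = 2/3:1/3]
   → A = (-1, 8)

A = (-1, 8)
D = (99/25, 107/25)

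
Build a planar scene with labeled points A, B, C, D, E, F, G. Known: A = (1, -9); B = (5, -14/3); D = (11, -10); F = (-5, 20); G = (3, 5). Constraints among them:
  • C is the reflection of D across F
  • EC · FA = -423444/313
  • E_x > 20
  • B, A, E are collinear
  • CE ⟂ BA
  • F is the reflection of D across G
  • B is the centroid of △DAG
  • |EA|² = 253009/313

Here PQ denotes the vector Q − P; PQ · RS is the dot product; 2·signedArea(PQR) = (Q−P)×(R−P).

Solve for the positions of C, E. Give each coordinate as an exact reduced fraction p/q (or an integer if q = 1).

1. C_x = -21  [C is the reflection of D across F]
2. C_y = 50  [C is the reflection of D across F]
   → C = (-21, 50)
3. E_x = 6349/313  [B, A, E are collinear ∩ CE ⟂ BA]
4. E_y = 3722/313  [B, A, E are collinear ∩ CE ⟂ BA]
   → E = (6349/313, 3722/313)

C = (-21, 50)
E = (6349/313, 3722/313)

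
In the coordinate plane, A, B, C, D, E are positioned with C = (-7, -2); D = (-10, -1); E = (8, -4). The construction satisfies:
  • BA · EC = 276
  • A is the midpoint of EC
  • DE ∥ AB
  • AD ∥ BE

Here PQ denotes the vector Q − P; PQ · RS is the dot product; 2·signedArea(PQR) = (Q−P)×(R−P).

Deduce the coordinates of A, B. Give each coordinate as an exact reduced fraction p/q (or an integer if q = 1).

A = (1/2, -3)
B = (37/2, -6)

1. A_x = 1/2  [A is the midpoint of EC]
2. A_y = -3  [A is the midpoint of EC]
   → A = (1/2, -3)
3. B_x = 37/2  [AD ∥ BE ∩ DE ∥ AB]
4. B_y = -6  [AD ∥ BE ∩ DE ∥ AB]
   → B = (37/2, -6)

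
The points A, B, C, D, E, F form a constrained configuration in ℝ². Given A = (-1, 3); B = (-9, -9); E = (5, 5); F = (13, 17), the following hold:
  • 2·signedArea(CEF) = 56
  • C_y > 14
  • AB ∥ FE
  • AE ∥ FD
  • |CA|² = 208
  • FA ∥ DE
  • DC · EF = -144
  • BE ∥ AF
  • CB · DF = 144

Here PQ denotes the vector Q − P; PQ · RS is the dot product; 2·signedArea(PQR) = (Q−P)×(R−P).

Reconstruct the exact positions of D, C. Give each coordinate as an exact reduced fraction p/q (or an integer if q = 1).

C = (7, 15)
D = (19, 19)

1. D_x = 19  [FA ∥ DE ∩ AE ∥ FD]
2. D_y = 19  [FA ∥ DE ∩ AE ∥ FD]
   → D = (19, 19)
3. C_x = 7  [CB · DF = 144 ∩ DC · EF = -144]
4. C_y = 15  [CB · DF = 144 ∩ DC · EF = -144]
   → C = (7, 15)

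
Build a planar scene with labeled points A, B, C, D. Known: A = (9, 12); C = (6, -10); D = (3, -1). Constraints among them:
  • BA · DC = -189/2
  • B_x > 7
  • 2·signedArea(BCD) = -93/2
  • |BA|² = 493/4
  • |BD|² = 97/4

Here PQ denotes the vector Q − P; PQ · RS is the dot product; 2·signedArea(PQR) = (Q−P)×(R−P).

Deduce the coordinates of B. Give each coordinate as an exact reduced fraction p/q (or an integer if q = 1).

B = (15/2, 1)

1. B_x = 15/2  [2·signedArea(BCD) = -93/2 ∩ BA · DC = -189/2]
2. B_y = 1  [2·signedArea(BCD) = -93/2 ∩ BA · DC = -189/2]
   → B = (15/2, 1)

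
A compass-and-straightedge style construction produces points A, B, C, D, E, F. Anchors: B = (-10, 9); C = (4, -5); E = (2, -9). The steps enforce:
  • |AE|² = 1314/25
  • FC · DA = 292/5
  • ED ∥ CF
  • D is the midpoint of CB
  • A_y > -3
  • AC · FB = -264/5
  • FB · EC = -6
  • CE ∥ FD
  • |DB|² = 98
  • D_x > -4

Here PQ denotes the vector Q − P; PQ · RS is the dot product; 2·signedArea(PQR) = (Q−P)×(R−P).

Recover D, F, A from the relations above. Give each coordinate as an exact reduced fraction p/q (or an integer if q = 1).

A = (-1, -12/5)
D = (-3, 2)
F = (-1, 6)

1. D_x = -3  [D is the midpoint of CB]
2. D_y = 2  [D is the midpoint of CB]
   → D = (-3, 2)
3. F_x = -1  [CE ∥ FD ∩ ED ∥ CF]
4. F_y = 6  [CE ∥ FD ∩ ED ∥ CF]
   → F = (-1, 6)
5. A_x = -1  [AC · FB = -264/5 ∩ FC · DA = 292/5]
6. A_y = -12/5  [AC · FB = -264/5 ∩ FC · DA = 292/5]
   → A = (-1, -12/5)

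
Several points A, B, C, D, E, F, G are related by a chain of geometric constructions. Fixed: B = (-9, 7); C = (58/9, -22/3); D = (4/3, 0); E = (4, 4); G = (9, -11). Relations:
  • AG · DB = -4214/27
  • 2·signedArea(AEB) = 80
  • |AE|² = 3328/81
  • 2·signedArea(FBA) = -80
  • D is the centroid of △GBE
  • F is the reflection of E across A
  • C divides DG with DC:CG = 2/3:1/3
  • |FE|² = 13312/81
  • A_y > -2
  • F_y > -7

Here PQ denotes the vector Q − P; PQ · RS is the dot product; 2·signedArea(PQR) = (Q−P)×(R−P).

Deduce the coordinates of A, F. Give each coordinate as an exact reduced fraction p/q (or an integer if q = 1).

A = (4/9, -4/3)
F = (-28/9, -20/3)

1. A_x = 4/9  [AG · DB = -4214/27 ∩ 2·signedArea(AEB) = 80]
2. A_y = -4/3  [AG · DB = -4214/27 ∩ 2·signedArea(AEB) = 80]
   → A = (4/9, -4/3)
3. F_x = -28/9  [F is the reflection of E across A]
4. F_y = -20/3  [F is the reflection of E across A]
   → F = (-28/9, -20/3)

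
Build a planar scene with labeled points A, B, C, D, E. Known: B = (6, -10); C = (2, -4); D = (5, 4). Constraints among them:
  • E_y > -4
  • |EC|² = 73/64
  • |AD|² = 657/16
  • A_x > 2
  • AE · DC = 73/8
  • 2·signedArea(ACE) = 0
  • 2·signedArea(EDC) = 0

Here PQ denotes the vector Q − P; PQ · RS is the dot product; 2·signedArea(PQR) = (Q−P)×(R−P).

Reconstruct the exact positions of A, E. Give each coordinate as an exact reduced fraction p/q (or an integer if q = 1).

A = (11/4, -2)
E = (19/8, -3)

1. E_x = 19/8  [line 8·x + -3·y + -28 = 0 ∩ |EC|² = 73/64]
2. E_y = -3  [line 8·x + -3·y + -28 = 0 ∩ |EC|² = 73/64]
   → E = (19/8, -3)
3. A_x = 11/4  [2·signedArea(ACE) = 0 ∩ AE · DC = 73/8]
4. A_y = -2  [2·signedArea(ACE) = 0 ∩ AE · DC = 73/8]
   → A = (11/4, -2)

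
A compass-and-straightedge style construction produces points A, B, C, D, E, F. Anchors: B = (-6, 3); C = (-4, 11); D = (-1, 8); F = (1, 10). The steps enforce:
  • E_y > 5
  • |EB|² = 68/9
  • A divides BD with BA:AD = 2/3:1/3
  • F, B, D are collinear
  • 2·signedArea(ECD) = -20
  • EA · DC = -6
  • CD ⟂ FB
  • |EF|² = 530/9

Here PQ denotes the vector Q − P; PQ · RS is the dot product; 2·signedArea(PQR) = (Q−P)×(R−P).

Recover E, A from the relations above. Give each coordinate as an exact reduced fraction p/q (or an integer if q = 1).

1. E_x = -16/3  [line 3·x + 3·y + -1 = 0 ∩ |EF|² = 530/9]
2. E_y = 17/3  [line 3·x + 3·y + -1 = 0 ∩ |EF|² = 530/9]
   → E = (-16/3, 17/3)
3. A_x = -8/3  [A divides BD with BA:AD = 2/3:1/3]
4. A_y = 19/3  [A divides BD with BA:AD = 2/3:1/3]
   → A = (-8/3, 19/3)

A = (-8/3, 19/3)
E = (-16/3, 17/3)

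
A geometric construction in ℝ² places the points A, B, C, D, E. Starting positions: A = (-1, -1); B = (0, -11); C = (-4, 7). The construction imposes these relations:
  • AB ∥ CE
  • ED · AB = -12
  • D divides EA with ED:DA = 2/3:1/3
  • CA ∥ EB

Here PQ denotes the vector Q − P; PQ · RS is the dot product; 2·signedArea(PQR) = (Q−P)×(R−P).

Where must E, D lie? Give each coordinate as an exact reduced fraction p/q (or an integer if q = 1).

D = (-5/3, -5/3)
E = (-3, -3)

1. E_x = -3  [CA ∥ EB ∩ AB ∥ CE]
2. E_y = -3  [CA ∥ EB ∩ AB ∥ CE]
   → E = (-3, -3)
3. D_x = -5/3  [D divides EA with ED:DA = 2/3:1/3]
4. D_y = -5/3  [D divides EA with ED:DA = 2/3:1/3]
   → D = (-5/3, -5/3)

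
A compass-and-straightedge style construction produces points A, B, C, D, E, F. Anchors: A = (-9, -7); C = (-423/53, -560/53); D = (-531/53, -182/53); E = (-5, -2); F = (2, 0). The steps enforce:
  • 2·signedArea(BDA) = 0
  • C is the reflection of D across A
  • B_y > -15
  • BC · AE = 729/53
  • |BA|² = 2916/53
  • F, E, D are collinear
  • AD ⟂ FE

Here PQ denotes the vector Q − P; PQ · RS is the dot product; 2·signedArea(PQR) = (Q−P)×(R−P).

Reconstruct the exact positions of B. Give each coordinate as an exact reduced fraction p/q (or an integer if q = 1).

1. B_x = -369/53  [2·signedArea(BDA) = 0 ∩ BC · AE = 729/53]
2. B_y = -749/53  [2·signedArea(BDA) = 0 ∩ BC · AE = 729/53]
   → B = (-369/53, -749/53)

B = (-369/53, -749/53)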